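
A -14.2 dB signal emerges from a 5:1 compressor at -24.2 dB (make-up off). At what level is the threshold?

-26.7 dB

Input is 12.5 dB above T (since output overshoot × R = input overshoot: (-24.2 − T)·5 = -14.2 − T gives T = -26.7 dB).
Check: -26.7 + (-14.2 − (-26.7))/5 = -26.7 + 2.5 = -24.2 dB. ✓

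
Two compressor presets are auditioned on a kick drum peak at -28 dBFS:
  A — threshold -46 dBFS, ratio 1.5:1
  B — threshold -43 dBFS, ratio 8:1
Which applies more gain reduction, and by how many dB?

A: 18 dB over, compressed to 12 dB over, so 6 dB of GR.
B: 15 dB over, compressed to 1.875 dB over, so 13.125 dB of GR.
Difference: 7.125 dB in favour of B.

B, by 7.125 dB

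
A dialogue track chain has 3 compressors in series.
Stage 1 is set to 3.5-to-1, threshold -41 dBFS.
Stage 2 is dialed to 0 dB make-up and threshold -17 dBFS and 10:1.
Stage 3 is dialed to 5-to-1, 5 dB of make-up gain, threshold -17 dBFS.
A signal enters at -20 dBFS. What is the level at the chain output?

-30 dBFS

Stage 1: 21 dB above -41 dBFS, reduced 3.5:1 to 6 dB above → -35 dBFS.
Stage 2: below threshold (-35 ≤ -17); passes unchanged; output -35 dBFS.
Stage 3: -35 dBFS ≤ -17 dBFS, so stage 3 doesn't engage; make-up brings it to -30 dBFS.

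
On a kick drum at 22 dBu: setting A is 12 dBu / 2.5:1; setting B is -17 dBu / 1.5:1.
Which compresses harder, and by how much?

A: GR = 10 − 10/2.5 = 6 dB.
B: GR = 39 − 39/1.5 = 13 dB.
B reduces 7 dB more.

B, by 7 dB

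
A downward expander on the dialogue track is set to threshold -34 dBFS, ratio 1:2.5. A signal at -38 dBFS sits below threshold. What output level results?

The input is 4 dB below the -34 dBFS threshold.
A 1:2.5 expander multiplies undershoot by 2.5: 4 × 2.5 = 10 dB below threshold.
Output = -34 − 10 = -44 dBFS.

-44 dBFS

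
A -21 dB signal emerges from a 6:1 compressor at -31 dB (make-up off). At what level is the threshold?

Input is 12 dB above T (since output overshoot × R = input overshoot: (-31 − T)·6 = -21 − T gives T = -33 dB).
Check: -33 + (-21 − (-33))/6 = -33 + 2 = -31 dB. ✓

-33 dB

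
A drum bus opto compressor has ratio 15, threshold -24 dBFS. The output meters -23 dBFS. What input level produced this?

Post-compression overshoot = -23 − (-24) = 1 dB.
Before 15:1 compression the overshoot was 1 × 15 = 15 dB, so input = -24 + 15 = -9 dBFS.

-9 dBFS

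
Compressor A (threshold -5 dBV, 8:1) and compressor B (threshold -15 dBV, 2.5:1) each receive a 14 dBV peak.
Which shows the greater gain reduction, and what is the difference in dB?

A: overshoot 19 dB → output overshoot 2.375 dB → GR 16.625 dB.
B: overshoot 29 dB → output overshoot 11.6 dB → GR 17.4 dB.
B applies 0.775 dB more gain reduction.

B, by 0.775 dB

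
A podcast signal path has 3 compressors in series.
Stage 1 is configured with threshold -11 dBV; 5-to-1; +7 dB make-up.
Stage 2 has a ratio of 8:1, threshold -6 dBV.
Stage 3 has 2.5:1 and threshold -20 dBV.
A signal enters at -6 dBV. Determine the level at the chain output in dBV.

Stage 1: 5 dB above -11 dBV, reduced 5:1 to 1 dB above → -10 dBV; +7 dB make-up → -3 dBV.
Stage 2: 3 dB above -6 dBV, reduced 8:1 to 0.375 dB above → -5.625 dBV.
Stage 3: -5.625 dBV is 14.375 dB over -20 dBV; at 2.5:1 that becomes 5.75 dB over, giving -14.25 dBV.

-14.25 dBV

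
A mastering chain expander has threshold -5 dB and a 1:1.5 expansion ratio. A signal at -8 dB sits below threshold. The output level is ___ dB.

-9.5 dB

The input is 3 dB below the -5 dB threshold.
A 1:1.5 expander multiplies undershoot by 1.5: 3 × 1.5 = 4.5 dB below threshold.
Output = -5 − 4.5 = -9.5 dB.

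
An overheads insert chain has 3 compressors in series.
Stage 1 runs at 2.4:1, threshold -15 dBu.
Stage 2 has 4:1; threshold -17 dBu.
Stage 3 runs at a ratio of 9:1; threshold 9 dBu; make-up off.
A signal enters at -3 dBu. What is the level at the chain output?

-15.25 dBu

Stage 1: -3 dBu is 12 dB over -15 dBu; at 2.4:1 that becomes 5 dB over, giving -10 dBu.
Stage 2: overshoot 7 dB → 7/4 = 1.75 dB → -15.25 dBu.
Stage 3: below threshold (-15.25 ≤ 9); passes unchanged; output -15.25 dBu.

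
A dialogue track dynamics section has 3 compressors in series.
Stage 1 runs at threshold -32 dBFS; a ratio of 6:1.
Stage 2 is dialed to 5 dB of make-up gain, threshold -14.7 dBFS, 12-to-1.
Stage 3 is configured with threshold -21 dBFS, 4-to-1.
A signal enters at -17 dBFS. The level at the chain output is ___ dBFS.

-24.5 dBFS

Stage 1: -17 dBFS is 15 dB over -32 dBFS; at 6:1 that becomes 2.5 dB over, giving -29.5 dBFS.
Stage 2: below threshold (-29.5 ≤ -14.7); passes unchanged; make-up brings it to -24.5 dBFS.
Stage 3: -24.5 dBFS is at or below the -21 dBFS threshold — no compression; output -24.5 dBFS.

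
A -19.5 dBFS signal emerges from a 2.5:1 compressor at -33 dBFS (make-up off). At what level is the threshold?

-42 dBFS

Gain reduction = -19.5 − (-33) = 13.5 dB; output overshoot = GR / (R − 1) = 13.5 / 1.5 = 9 dB.
Threshold = output − output overshoot = -33 − 9 = -42 dBFS.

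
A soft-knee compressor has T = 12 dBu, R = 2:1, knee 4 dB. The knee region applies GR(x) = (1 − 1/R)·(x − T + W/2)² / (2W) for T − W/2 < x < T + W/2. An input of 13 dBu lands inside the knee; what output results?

12.4375 dBu

x − T + W/2 = 13 − 12 + 2 = 3.
GR = (1 − 1/2) × 3² / 8 = 0.5 × 9 / 8 = 0.5625 dB.
Output = 13 − 0.5625 = 12.4375 dBu.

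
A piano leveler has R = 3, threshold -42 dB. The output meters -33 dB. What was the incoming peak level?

That's 9 dB above the -42 dB threshold.
Before 3:1 compression the overshoot was 9 × 3 = 27 dB, so input = -42 + 27 = -15 dB.

-15 dB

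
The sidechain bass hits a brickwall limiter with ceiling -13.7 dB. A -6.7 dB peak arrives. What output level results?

-13.7 dB

A brickwall limiter is an ∞:1 compressor: any input above the ceiling is clamped to -13.7 dB.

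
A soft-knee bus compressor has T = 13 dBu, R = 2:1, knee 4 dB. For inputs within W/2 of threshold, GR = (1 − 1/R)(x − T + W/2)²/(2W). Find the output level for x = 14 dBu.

13.4375 dBu

x − T + W/2 = 14 − 13 + 2 = 3.
GR = (1 − 1/2) × 3² / 8 = 0.5 × 9 / 8 = 0.5625 dB.
Output = 14 − 0.5625 = 13.4375 dBu.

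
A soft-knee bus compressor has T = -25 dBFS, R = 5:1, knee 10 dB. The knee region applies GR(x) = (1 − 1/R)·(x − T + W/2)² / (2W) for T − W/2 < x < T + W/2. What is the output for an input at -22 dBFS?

-24.56 dBFS

x − T + W/2 = -22 − (-25) + 5 = 8.
GR = (1 − 1/5) × 8² / 20 = 0.8 × 64 / 20 = 2.56 dB.
Output = -22 − 2.56 = -24.56 dBFS.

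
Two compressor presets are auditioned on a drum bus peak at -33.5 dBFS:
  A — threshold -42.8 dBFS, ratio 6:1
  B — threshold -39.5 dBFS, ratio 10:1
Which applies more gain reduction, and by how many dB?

A: overshoot 9.3 dB → output overshoot 1.55 dB → GR 7.75 dB.
B: overshoot 6 dB → output overshoot 0.6 dB → GR 5.4 dB.
A applies 2.35 dB more gain reduction.

A, by 2.35 dB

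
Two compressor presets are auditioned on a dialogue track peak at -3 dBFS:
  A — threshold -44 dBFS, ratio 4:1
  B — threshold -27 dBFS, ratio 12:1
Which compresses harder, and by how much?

A, by 8.75 dB

A: GR = 41 − 41/4 = 30.75 dB.
B: GR = 24 − 24/12 = 22 dB.
A reduces 8.75 dB more.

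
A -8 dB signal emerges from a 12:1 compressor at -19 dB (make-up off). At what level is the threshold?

Input is 12 dB above T (since output overshoot × R = input overshoot: (-19 − T)·12 = -8 − T gives T = -20 dB).
Check: -20 + (-8 − (-20))/12 = -20 + 1 = -19 dB. ✓

-20 dB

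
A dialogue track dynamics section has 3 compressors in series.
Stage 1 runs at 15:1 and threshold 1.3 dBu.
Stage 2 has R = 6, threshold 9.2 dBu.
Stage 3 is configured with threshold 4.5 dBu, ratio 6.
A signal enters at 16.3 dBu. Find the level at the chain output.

2.3 dBu

Stage 1: overshoot 15 dB → 15/15 = 1 dB → 2.3 dBu.
Stage 2: below threshold (2.3 ≤ 9.2); passes unchanged; output 2.3 dBu.
Stage 3: below threshold (2.3 ≤ 4.5); passes unchanged; output 2.3 dBu.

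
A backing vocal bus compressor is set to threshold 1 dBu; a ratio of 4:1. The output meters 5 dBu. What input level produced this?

17 dBu

Post-compression overshoot = 5 − 1 = 4 dB.
Undo the ratio: input overshoot = 4 × 4 = 16 dB, giving input = 17 dBu.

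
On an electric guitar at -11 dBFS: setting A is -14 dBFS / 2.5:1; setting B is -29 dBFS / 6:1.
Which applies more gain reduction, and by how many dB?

B, by 13.2 dB

A: GR = 3 − 3/2.5 = 1.8 dB.
B: GR = 18 − 18/6 = 15 dB.
B applies 13.2 dB more gain reduction.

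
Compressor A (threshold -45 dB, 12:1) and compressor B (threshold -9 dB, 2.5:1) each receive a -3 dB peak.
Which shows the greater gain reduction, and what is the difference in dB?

A, by 34.9 dB

A: overshoot 42 dB → output overshoot 3.5 dB → GR 38.5 dB.
B: overshoot 6 dB → output overshoot 2.4 dB → GR 3.6 dB.
A reduces 34.9 dB more.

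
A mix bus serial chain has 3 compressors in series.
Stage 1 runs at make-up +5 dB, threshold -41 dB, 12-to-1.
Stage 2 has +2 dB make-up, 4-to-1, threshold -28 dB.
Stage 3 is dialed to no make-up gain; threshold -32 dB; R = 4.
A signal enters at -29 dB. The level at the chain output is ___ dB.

Stage 1: 12 dB above -41 dB, reduced 12:1 to 1 dB above → -40 dB; +5 dB make-up → -35 dB.
Stage 2: below threshold (-35 ≤ -28); passes unchanged; make-up brings it to -33 dB.
Stage 3: below threshold (-33 ≤ -32); passes unchanged; output -33 dB.

-33 dB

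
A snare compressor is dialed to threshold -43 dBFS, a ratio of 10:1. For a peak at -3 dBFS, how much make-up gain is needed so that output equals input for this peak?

36 dB

The peak compresses to -43 + 40/10 = -39 dBFS.
To reach -3 dBFS requires -3 − (-39) = 36 dB of make-up.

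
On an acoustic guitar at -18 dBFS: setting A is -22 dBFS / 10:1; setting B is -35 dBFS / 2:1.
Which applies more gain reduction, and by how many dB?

B, by 4.9 dB

A: overshoot 4 dB → output overshoot 0.4 dB → GR 3.6 dB.
B: overshoot 17 dB → output overshoot 8.5 dB → GR 8.5 dB.
B reduces 4.9 dB more.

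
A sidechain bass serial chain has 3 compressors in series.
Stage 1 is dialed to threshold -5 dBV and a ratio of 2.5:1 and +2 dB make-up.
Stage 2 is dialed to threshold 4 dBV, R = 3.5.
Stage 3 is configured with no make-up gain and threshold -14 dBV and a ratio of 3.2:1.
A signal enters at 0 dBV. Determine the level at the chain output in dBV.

-9.9375 dBV

Stage 1: 0 dBV is 5 dB over -5 dBV; at 2.5:1 that becomes 2 dB over, giving -3 dBV; +2 dB make-up → -1 dBV.
Stage 2: below threshold (-1 ≤ 4); passes unchanged; output -1 dBV.
Stage 3: overshoot 13 dB → 13/3.2 = 4.0625 dB → -9.9375 dBV.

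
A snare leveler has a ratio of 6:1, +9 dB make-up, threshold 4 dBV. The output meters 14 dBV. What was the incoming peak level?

Stripping the +9 dB make-up gives 5 dBV at the gain stage.
That's 1 dB above the 4 dBV threshold.
Input overshoot = R × output overshoot = 6 dB → input = 4 + 6 = 10 dBV.

10 dBV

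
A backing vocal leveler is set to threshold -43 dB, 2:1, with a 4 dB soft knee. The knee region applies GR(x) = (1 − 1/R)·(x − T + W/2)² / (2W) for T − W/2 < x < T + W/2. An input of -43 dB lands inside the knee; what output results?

-43.25 dB

x − T + W/2 = -43 − (-43) + 2 = 2.
GR = (1 − 1/2) × 2² / 8 = 0.5 × 4 / 8 = 0.25 dB.
Output = -43 − 0.25 = -43.25 dB.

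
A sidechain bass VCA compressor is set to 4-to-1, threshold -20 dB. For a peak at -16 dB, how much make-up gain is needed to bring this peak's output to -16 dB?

3 dB

Overshoot 4 dB → 4/4 = 1 dB after compression, so the compressed level is -20 + 1 = -19 dB.
Make-up = target − compressed = -16 − (-19) = 3 dB.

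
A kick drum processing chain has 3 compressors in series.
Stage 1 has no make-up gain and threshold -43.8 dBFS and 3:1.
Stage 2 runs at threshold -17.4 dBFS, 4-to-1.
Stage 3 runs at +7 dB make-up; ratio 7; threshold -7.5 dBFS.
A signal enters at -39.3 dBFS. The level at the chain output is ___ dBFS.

-35.3 dBFS

Stage 1: -39.3 dBFS is 4.5 dB over -43.8 dBFS; at 3:1 that becomes 1.5 dB over, giving -42.3 dBFS.
Stage 2: -42.3 dBFS is at or below the -17.4 dBFS threshold — no compression; output -42.3 dBFS.
Stage 3: below threshold (-42.3 ≤ -7.5); passes unchanged; make-up brings it to -35.3 dBFS.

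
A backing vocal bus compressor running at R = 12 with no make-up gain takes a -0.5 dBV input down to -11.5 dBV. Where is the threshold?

-12.5 dBV

Input is 12 dB above T (since output overshoot × R = input overshoot: (-11.5 − T)·12 = -0.5 − T gives T = -12.5 dBV).
Check: -12.5 + (-0.5 − (-12.5))/12 = -12.5 + 1 = -11.5 dBV. ✓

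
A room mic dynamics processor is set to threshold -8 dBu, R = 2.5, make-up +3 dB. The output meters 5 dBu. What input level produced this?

17 dBu

Before make-up, the level was 5 − 3 = 2 dBu.
The compressed level sits 2 − (-8) = 10 dB over threshold.
Input overshoot = R × output overshoot = 25 dB → input = -8 + 25 = 17 dBu.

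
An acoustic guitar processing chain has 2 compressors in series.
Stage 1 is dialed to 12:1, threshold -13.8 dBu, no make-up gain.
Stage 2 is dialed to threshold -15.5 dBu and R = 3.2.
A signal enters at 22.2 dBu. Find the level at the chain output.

-14.03125 dBu

Stage 1: overshoot 36 dB → 36/12 = 3 dB → -10.8 dBu.
Stage 2: 4.7 dB above -15.5 dBu, reduced 3.2:1 to 1.46875 dB above → -14.03125 dBu.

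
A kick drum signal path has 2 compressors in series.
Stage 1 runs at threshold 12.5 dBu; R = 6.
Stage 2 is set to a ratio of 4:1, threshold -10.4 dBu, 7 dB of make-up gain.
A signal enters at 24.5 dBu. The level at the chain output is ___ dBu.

2.825 dBu

Stage 1: 24.5 dBu is 12 dB over 12.5 dBu; at 6:1 that becomes 2 dB over, giving 14.5 dBu.
Stage 2: overshoot 24.9 dB → 24.9/4 = 6.225 dB → -4.175 dBu; +7 dB make-up → 2.825 dBu.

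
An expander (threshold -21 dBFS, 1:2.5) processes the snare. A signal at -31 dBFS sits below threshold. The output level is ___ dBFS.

-46 dBFS

The input is 10 dB below the -21 dBFS threshold.
A 1:2.5 expander multiplies undershoot by 2.5: 10 × 2.5 = 25 dB below threshold.
Output = -21 − 25 = -46 dBFS.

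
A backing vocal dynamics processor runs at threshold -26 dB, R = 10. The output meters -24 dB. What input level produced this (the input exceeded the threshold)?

That's 2 dB above the -26 dB threshold.
Input overshoot = R × output overshoot = 20 dB → input = -26 + 20 = -6 dB.

-6 dB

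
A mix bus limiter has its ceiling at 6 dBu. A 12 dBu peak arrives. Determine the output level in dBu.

A brickwall limiter is an ∞:1 compressor: any input above the ceiling is clamped to 6 dBu.

6 dBu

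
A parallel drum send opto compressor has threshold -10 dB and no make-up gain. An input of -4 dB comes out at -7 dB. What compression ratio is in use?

Input overshoot = -4 − (-10) = 6 dB; output overshoot = -7 − (-10) = 3 dB.
Ratio = 6 / 3 = 2.

2:1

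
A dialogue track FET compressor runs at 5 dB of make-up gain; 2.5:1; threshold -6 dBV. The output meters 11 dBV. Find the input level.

24 dBV

Before make-up, the level was 11 − 5 = 6 dBV.
That's 12 dB above the -6 dBV threshold.
Before 2.5:1 compression the overshoot was 12 × 2.5 = 30 dB, so input = -6 + 30 = 24 dBV.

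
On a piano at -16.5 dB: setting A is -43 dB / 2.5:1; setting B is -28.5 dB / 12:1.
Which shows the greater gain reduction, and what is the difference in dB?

A: GR = 26.5 − 26.5/2.5 = 15.9 dB.
B: GR = 12 − 12/12 = 11 dB.
Difference: 4.9 dB in favour of A.

A, by 4.9 dB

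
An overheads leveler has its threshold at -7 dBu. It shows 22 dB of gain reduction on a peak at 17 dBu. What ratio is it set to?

12:1

Input overshoot = 17 − (-7) = 24 dB.
Output overshoot = 24 − 22 = 2 dB.
Ratio = input overshoot / output overshoot = 24 / 2 = 12.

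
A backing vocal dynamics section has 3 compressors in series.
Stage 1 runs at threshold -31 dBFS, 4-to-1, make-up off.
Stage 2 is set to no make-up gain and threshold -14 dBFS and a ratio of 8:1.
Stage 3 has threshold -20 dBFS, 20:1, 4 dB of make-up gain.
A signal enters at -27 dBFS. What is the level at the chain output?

Stage 1: overshoot 4 dB → 4/4 = 1 dB → -30 dBFS.
Stage 2: below threshold (-30 ≤ -14); passes unchanged; output -30 dBFS.
Stage 3: -30 dBFS ≤ -20 dBFS, so stage 3 doesn't engage; make-up brings it to -26 dBFS.

-26 dBFS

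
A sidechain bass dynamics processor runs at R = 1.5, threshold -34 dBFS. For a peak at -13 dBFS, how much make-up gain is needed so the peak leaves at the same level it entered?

7 dB

Overshoot 21 dB → 21/1.5 = 14 dB after compression, so the compressed level is -34 + 14 = -20 dBFS.
Make-up = target − compressed = -13 − (-20) = 7 dB.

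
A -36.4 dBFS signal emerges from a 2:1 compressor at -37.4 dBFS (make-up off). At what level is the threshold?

-38.4 dBFS

Let T be the threshold. Output overshoot = (input overshoot)/R, so -37.4 − T = (-36.4 − T)/2.
2·(-37.4 − T) = -36.4 − T → 1·T = -74.8 − (-36.4) = -38.4.
T = -38.4/1 = -38.4 dBFS.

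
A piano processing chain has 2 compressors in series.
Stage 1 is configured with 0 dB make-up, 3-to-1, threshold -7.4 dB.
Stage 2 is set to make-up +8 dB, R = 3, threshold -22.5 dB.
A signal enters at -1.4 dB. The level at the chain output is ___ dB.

Stage 1: 6 dB above -7.4 dB, reduced 3:1 to 2 dB above → -5.4 dB.
Stage 2: -5.4 dB is 17.1 dB over -22.5 dB; at 3:1 that becomes 5.7 dB over, giving -16.8 dB; +8 dB make-up → -8.8 dB.

-8.8 dB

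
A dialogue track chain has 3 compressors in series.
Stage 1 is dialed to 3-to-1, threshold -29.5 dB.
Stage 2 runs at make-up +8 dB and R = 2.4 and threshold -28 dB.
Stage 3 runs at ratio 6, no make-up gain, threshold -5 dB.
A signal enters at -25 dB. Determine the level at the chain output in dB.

Stage 1: overshoot 4.5 dB → 4.5/3 = 1.5 dB → -28 dB.
Stage 2: -28 dB is at or below the -28 dB threshold — no compression; make-up brings it to -20 dB.
Stage 3: -20 dB is at or below the -5 dB threshold — no compression; output -20 dB.

-20 dB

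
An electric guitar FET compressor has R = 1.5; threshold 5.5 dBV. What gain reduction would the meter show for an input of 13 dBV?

13 dBV exceeds the threshold by 7.5 dB.
A 1.5:1 ratio leaves 5 dB of that excess.
So the signal is attenuated by 7.5 − 5 = 2.5 dB.

2.5 dB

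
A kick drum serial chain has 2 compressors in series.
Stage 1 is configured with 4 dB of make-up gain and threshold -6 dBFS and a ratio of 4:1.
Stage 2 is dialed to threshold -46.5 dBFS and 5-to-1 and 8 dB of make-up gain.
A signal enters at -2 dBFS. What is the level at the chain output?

-29.4 dBFS

Stage 1: overshoot 4 dB → 4/4 = 1 dB → -5 dBFS; +4 dB make-up → -1 dBFS.
Stage 2: -1 dBFS is 45.5 dB over -46.5 dBFS; at 5:1 that becomes 9.1 dB over, giving -37.4 dBFS; +8 dB make-up → -29.4 dBFS.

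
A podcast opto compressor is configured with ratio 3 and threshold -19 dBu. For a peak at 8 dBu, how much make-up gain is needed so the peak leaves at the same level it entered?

18 dB

The peak compresses to -19 + 27/3 = -10 dBu.
To reach 8 dBu requires 8 − (-10) = 18 dB of make-up.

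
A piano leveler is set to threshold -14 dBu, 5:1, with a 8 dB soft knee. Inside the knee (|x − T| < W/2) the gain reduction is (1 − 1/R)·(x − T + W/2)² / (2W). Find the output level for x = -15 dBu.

-15.45 dBu

x − T + W/2 = -15 − (-14) + 4 = 3.
GR = (1 − 1/5) × 3² / 16 = 0.8 × 9 / 16 = 0.45 dB.
Output = -15 − 0.45 = -15.45 dBu.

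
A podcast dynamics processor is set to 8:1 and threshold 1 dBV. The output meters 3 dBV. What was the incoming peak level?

The compressed level sits 3 − 1 = 2 dB over threshold.
Before 8:1 compression the overshoot was 2 × 8 = 16 dB, so input = 1 + 16 = 17 dBV.

17 dBV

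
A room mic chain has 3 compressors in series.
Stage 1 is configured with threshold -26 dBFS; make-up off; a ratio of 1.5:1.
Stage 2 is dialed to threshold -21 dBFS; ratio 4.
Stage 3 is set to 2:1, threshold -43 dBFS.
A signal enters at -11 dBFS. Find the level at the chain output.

-31.375 dBFS

Stage 1: -11 dBFS is 15 dB over -26 dBFS; at 1.5:1 that becomes 10 dB over, giving -16 dBFS.
Stage 2: 5 dB above -21 dBFS, reduced 4:1 to 1.25 dB above → -19.75 dBFS.
Stage 3: -19.75 dBFS is 23.25 dB over -43 dBFS; at 2:1 that becomes 11.625 dB over, giving -31.375 dBFS.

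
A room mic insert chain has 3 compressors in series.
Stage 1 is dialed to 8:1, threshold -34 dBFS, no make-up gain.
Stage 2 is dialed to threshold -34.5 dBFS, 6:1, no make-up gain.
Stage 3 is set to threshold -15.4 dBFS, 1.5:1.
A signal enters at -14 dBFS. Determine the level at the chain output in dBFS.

Stage 1: 20 dB above -34 dBFS, reduced 8:1 to 2.5 dB above → -31.5 dBFS.
Stage 2: -31.5 dBFS is 3 dB over -34.5 dBFS; at 6:1 that becomes 0.5 dB over, giving -34 dBFS.
Stage 3: -34 dBFS ≤ -15.4 dBFS, so stage 3 doesn't engage; output -34 dBFS.

-34 dBFS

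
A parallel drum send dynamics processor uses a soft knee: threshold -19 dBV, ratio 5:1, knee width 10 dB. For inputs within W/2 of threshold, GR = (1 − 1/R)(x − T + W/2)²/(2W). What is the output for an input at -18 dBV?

-19.44 dBV

x − T + W/2 = -18 − (-19) + 5 = 6.
GR = (1 − 1/5) × 6² / 20 = 0.8 × 36 / 20 = 1.44 dB.
Output = -18 − 1.44 = -19.44 dBV.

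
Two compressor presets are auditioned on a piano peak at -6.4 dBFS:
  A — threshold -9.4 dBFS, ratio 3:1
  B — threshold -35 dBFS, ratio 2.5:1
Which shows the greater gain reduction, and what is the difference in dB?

A: GR = 3 − 3/3 = 2 dB.
B: GR = 28.6 − 28.6/2.5 = 17.16 dB.
Difference: 15.16 dB in favour of B.

B, by 15.16 dB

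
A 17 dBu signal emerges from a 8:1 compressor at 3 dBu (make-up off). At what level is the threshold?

Input is 16 dB above T (since output overshoot × R = input overshoot: (3 − T)·8 = 17 − T gives T = 1 dBu).
Check: 1 + (17 − 1)/8 = 1 + 2 = 3 dBu. ✓

1 dBu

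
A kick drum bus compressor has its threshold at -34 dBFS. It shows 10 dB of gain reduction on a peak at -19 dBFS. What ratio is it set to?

3:1

Input overshoot = -19 − (-34) = 15 dB.
Output overshoot = 15 − 10 = 5 dB.
Ratio = input overshoot / output overshoot = 15 / 5 = 3.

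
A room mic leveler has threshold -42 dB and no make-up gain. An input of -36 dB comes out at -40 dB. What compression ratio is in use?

3:1

Input overshoot = -36 − (-42) = 6 dB; output overshoot = -40 − (-42) = 2 dB.
Ratio = 6 / 2 = 3.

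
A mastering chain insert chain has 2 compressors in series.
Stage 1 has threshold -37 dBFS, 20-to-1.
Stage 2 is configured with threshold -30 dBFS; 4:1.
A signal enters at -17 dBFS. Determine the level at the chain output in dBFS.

-36 dBFS

Stage 1: -17 dBFS is 20 dB over -37 dBFS; at 20:1 that becomes 1 dB over, giving -36 dBFS.
Stage 2: below threshold (-36 ≤ -30); passes unchanged; output -36 dBFS.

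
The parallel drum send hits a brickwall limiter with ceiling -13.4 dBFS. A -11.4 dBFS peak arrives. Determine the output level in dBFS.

-13.4 dBFS

The limiter clamps the peak to its -13.4 dBFS ceiling.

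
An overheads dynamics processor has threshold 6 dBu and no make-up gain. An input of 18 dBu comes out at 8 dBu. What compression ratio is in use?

Input overshoot = 18 − 6 = 12 dB; output overshoot = 8 − 6 = 2 dB.
Ratio = 12 / 2 = 6.

6:1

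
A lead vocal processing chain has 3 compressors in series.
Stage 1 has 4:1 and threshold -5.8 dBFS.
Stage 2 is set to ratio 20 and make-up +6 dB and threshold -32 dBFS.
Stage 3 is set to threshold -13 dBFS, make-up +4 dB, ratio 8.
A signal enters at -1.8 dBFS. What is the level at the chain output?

Stage 1: overshoot 4 dB → 4/4 = 1 dB → -4.8 dBFS.
Stage 2: overshoot 27.2 dB → 27.2/20 = 1.36 dB → -30.64 dBFS; +6 dB make-up → -24.64 dBFS.
Stage 3: -24.64 dBFS is at or below the -13 dBFS threshold — no compression; make-up brings it to -20.64 dBFS.

-20.64 dBFS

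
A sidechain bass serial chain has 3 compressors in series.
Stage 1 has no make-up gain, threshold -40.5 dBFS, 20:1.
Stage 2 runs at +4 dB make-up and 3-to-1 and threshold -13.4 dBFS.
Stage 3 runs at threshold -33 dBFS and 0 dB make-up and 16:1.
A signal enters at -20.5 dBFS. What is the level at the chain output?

-35.5 dBFS

Stage 1: -20.5 dBFS is 20 dB over -40.5 dBFS; at 20:1 that becomes 1 dB over, giving -39.5 dBFS.
Stage 2: -39.5 dBFS ≤ -13.4 dBFS, so stage 2 doesn't engage; make-up brings it to -35.5 dBFS.
Stage 3: below threshold (-35.5 ≤ -33); passes unchanged; output -35.5 dBFS.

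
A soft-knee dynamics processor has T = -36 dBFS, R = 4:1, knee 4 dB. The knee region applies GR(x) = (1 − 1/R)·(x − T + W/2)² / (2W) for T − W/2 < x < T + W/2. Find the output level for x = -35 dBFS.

-35.84375 dBFS

x − T + W/2 = -35 − (-36) + 2 = 3.
GR = (1 − 1/4) × 3² / 8 = 0.75 × 9 / 8 = 0.84375 dB.
Output = -35 − 0.84375 = -35.84375 dBFS.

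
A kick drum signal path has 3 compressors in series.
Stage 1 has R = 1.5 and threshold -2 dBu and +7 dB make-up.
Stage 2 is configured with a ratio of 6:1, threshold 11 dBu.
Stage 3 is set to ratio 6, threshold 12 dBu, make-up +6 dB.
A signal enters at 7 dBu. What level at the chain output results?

Stage 1: 7 dBu is 9 dB over -2 dBu; at 1.5:1 that becomes 6 dB over, giving 4 dBu; +7 dB make-up → 11 dBu.
Stage 2: 11 dBu is at or below the 11 dBu threshold — no compression; output 11 dBu.
Stage 3: 11 dBu ≤ 12 dBu, so stage 3 doesn't engage; make-up brings it to 17 dBu.

17 dBu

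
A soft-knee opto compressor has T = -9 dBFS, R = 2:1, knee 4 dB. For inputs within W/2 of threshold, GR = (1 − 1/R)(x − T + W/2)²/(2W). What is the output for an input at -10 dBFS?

x − T + W/2 = -10 − (-9) + 2 = 1.
GR = (1 − 1/2) × 1² / 8 = 0.5 × 1 / 8 = 0.0625 dB.
Output = -10 − 0.0625 = -10.0625 dBFS.

-10.0625 dBFS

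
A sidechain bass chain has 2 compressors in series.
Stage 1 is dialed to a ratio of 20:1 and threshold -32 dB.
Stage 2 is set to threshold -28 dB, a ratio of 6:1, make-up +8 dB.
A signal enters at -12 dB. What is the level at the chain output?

-23 dB

Stage 1: -12 dB is 20 dB over -32 dB; at 20:1 that becomes 1 dB over, giving -31 dB.
Stage 2: -31 dB is at or below the -28 dB threshold — no compression; make-up brings it to -23 dB.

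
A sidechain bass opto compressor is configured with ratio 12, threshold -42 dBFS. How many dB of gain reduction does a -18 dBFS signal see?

22 dB

-18 dBFS exceeds the threshold by 24 dB.
At 12:1, output sits 24/12 = 2 dB above threshold.
GR = overshoot in − overshoot out = 24 − 2 = 22 dB.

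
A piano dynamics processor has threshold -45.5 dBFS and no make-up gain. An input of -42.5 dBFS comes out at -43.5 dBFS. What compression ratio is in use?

1.5:1

Input overshoot = -42.5 − (-45.5) = 3 dB; output overshoot = -43.5 − (-45.5) = 2 dB.
Ratio = 3 / 2 = 1.5.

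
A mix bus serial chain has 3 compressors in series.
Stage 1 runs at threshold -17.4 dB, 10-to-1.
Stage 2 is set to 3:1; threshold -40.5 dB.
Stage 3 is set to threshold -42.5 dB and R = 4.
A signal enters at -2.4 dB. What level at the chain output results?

Stage 1: overshoot 15 dB → 15/10 = 1.5 dB → -15.9 dB.
Stage 2: -15.9 dB is 24.6 dB over -40.5 dB; at 3:1 that becomes 8.2 dB over, giving -32.3 dB.
Stage 3: -32.3 dB is 10.2 dB over -42.5 dB; at 4:1 that becomes 2.55 dB over, giving -39.95 dB.

-39.95 dB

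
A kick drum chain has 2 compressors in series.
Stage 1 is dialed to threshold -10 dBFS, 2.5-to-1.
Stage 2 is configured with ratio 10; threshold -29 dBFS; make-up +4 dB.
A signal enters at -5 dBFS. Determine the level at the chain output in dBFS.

Stage 1: 5 dB above -10 dBFS, reduced 2.5:1 to 2 dB above → -8 dBFS.
Stage 2: overshoot 21 dB → 21/10 = 2.1 dB → -26.9 dBFS; +4 dB make-up → -22.9 dBFS.

-22.9 dBFS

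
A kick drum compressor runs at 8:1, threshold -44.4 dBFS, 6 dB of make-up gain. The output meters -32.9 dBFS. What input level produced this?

Remove make-up: -32.9 − 6 = -38.9 dBFS.
Post-compression overshoot = -38.9 − (-44.4) = 5.5 dB.
Undo the ratio: input overshoot = 5.5 × 8 = 44 dB, giving input = -0.4 dBFS.

-0.4 dBFS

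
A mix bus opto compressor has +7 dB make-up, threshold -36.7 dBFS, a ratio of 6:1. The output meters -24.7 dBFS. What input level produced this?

Remove make-up: -24.7 − 7 = -31.7 dBFS.
Post-compression overshoot = -31.7 − (-36.7) = 5 dB.
Before 6:1 compression the overshoot was 5 × 6 = 30 dB, so input = -36.7 + 30 = -6.7 dBFS.

-6.7 dBFS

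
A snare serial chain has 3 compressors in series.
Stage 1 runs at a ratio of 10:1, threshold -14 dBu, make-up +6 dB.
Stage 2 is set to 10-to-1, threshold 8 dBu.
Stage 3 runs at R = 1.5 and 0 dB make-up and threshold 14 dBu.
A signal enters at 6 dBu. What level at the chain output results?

-6 dBu

Stage 1: overshoot 20 dB → 20/10 = 2 dB → -12 dBu; +6 dB make-up → -6 dBu.
Stage 2: -6 dBu ≤ 8 dBu, so stage 2 doesn't engage; output -6 dBu.
Stage 3: -6 dBu ≤ 14 dBu, so stage 3 doesn't engage; output -6 dBu.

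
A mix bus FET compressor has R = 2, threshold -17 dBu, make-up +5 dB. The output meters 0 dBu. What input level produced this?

Remove make-up: 0 − 5 = -5 dBu.
That's 12 dB above the -17 dBu threshold.
Before 2:1 compression the overshoot was 12 × 2 = 24 dB, so input = -17 + 24 = 7 dBu.

7 dBu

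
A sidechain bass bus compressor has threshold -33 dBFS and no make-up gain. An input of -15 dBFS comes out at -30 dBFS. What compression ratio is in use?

Input overshoot = -15 − (-33) = 18 dB; output overshoot = -30 − (-33) = 3 dB.
Ratio = 18 / 3 = 6.

6:1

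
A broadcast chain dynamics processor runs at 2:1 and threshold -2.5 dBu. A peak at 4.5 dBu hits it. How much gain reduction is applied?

Overshoot = 4.5 − (-2.5) = 7 dB.
At 2:1, output sits 7/2 = 3.5 dB above threshold.
Gain reduction = 7 − 3.5 = 3.5 dB.

3.5 dB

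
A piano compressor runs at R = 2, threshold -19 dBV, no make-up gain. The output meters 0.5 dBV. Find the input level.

20 dBV

That's 19.5 dB above the -19 dBV threshold.
Before 2:1 compression the overshoot was 19.5 × 2 = 39 dB, so input = -19 + 39 = 20 dBV.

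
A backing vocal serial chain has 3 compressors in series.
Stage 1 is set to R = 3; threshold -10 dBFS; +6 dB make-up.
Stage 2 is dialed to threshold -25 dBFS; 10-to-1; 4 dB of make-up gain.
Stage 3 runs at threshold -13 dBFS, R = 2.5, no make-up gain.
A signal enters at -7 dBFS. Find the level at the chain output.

Stage 1: -7 dBFS is 3 dB over -10 dBFS; at 3:1 that becomes 1 dB over, giving -9 dBFS; +6 dB make-up → -3 dBFS.
Stage 2: -3 dBFS is 22 dB over -25 dBFS; at 10:1 that becomes 2.2 dB over, giving -22.8 dBFS; +4 dB make-up → -18.8 dBFS.
Stage 3: below threshold (-18.8 ≤ -13); passes unchanged; output -18.8 dBFS.

-18.8 dBFS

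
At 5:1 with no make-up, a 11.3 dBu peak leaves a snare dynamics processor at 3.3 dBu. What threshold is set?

Gain reduction = 11.3 − 3.3 = 8 dB; output overshoot = GR / (R − 1) = 8 / 4 = 2 dB.
Threshold = output − output overshoot = 3.3 − 2 = 1.3 dBu.

1.3 dBu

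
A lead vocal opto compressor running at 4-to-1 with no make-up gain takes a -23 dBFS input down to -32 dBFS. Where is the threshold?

Let T be the threshold. Output overshoot = (input overshoot)/R, so -32 − T = (-23 − T)/4.
4·(-32 − T) = -23 − T → 3·T = -128 − (-23) = -105.
T = -105/3 = -35 dBFS.

-35 dBFS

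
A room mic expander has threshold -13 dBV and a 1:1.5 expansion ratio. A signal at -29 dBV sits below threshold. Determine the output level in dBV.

The input is 16 dB below the -13 dBV threshold.
A 1:1.5 expander multiplies undershoot by 1.5: 16 × 1.5 = 24 dB below threshold.
Output = -13 − 24 = -37 dBV.

-37 dBV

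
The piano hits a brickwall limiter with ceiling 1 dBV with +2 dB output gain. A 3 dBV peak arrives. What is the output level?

A brickwall limiter is an ∞:1 compressor: any input above the ceiling is clamped to 1 dBV.
Output gain then adds 2 dB: 1 + 2 = 3 dBV.

3 dBV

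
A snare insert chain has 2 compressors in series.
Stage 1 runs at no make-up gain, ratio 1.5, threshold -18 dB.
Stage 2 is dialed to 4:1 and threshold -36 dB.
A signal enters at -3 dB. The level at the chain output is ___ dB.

-29 dB

Stage 1: 15 dB above -18 dB, reduced 1.5:1 to 10 dB above → -8 dB.
Stage 2: 28 dB above -36 dB, reduced 4:1 to 7 dB above → -29 dB.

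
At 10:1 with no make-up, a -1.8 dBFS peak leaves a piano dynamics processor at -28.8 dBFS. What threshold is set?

-31.8 dBFS

Let T be the threshold. Output overshoot = (input overshoot)/R, so -28.8 − T = (-1.8 − T)/10.
10·(-28.8 − T) = -1.8 − T → 9·T = -288 − (-1.8) = -286.2.
T = -286.2/9 = -31.8 dBFS.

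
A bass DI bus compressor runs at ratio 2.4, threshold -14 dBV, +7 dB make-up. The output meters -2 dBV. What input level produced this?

-2 dBV

Stripping the +7 dB make-up gives -9 dBV at the gain stage.
That's 5 dB above the -14 dBV threshold.
Before 2.4:1 compression the overshoot was 5 × 2.4 = 12 dB, so input = -14 + 12 = -2 dBV.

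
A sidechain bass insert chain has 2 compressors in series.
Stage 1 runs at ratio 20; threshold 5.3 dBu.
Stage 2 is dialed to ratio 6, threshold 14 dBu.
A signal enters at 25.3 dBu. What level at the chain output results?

6.3 dBu

Stage 1: overshoot 20 dB → 20/20 = 1 dB → 6.3 dBu.
Stage 2: 6.3 dBu is at or below the 14 dBu threshold — no compression; output 6.3 dBu.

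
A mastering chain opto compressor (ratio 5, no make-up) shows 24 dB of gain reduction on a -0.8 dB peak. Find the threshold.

Let T be the threshold. Output overshoot = (input overshoot)/R, so -24.8 − T = (-0.8 − T)/5.
5·(-24.8 − T) = -0.8 − T → 4·T = -124 − (-0.8) = -123.2.
T = -123.2/4 = -30.8 dB.

-30.8 dB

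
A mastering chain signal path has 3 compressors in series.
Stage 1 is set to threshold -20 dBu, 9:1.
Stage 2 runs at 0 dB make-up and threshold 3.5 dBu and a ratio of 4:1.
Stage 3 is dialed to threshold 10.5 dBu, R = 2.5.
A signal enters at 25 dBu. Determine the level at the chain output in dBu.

Stage 1: overshoot 45 dB → 45/9 = 5 dB → -15 dBu.
Stage 2: below threshold (-15 ≤ 3.5); passes unchanged; output -15 dBu.
Stage 3: -15 dBu ≤ 10.5 dBu, so stage 3 doesn't engage; output -15 dBu.

-15 dBu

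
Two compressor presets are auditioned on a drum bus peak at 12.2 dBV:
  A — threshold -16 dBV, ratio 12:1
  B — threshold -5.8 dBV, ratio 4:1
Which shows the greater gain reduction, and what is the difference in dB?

A: GR = 28.2 − 28.2/12 = 25.85 dB.
B: GR = 18 − 18/4 = 13.5 dB.
Difference: 12.35 dB in favour of A.

A, by 12.35 dB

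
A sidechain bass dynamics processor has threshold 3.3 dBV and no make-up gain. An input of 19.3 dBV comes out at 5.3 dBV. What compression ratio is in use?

8:1

Input overshoot = 19.3 − 3.3 = 16 dB; output overshoot = 5.3 − 3.3 = 2 dB.
Ratio = 16 / 2 = 8.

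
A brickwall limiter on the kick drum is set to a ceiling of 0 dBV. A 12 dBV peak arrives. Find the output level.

The limiter clamps the peak to its 0 dBV ceiling.

0 dBV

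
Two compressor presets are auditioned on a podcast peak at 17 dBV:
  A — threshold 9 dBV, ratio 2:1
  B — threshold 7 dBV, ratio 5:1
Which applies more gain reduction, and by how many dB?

A: 8 dB over, compressed to 4 dB over, so 4 dB of GR.
B: 10 dB over, compressed to 2 dB over, so 8 dB of GR.
B reduces 4 dB more.

B, by 4 dB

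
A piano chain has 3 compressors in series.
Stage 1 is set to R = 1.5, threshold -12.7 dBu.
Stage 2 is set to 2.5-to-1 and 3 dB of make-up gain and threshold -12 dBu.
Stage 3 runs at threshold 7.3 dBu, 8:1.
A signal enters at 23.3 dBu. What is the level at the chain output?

0.32 dBu

Stage 1: 36 dB above -12.7 dBu, reduced 1.5:1 to 24 dB above → 11.3 dBu.
Stage 2: overshoot 23.3 dB → 23.3/2.5 = 9.32 dB → -2.68 dBu; +3 dB make-up → 0.32 dBu.
Stage 3: 0.32 dBu ≤ 7.3 dBu, so stage 3 doesn't engage; output 0.32 dBu.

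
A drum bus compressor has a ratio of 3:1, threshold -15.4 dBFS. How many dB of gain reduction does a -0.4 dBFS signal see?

Overshoot = -0.4 − (-15.4) = 15 dB.
A 3:1 ratio leaves 5 dB of that excess.
So the signal is attenuated by 15 − 5 = 10 dB.

10 dB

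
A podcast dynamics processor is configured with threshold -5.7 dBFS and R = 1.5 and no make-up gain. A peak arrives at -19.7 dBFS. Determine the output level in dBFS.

-19.7 dBFS is 14 dB below the -5.7 dBFS threshold, so no gain reduction is applied.
Output = input = -19.7 dBFS.

-19.7 dBFS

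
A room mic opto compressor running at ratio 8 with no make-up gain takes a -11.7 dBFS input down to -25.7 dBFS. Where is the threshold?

Input is 16 dB above T (since output overshoot × R = input overshoot: (-25.7 − T)·8 = -11.7 − T gives T = -27.7 dBFS).
Check: -27.7 + (-11.7 − (-27.7))/8 = -27.7 + 2 = -25.7 dBFS. ✓

-27.7 dBFS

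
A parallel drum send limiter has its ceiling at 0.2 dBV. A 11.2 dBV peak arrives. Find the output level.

0.2 dBV

At ∞:1, everything above 0.2 dBV is held at the ceiling.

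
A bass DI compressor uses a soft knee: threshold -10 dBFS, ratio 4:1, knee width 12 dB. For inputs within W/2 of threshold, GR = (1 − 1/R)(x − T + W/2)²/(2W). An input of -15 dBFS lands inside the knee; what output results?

x − T + W/2 = -15 − (-10) + 6 = 1.
GR = (1 − 1/4) × 1² / 24 = 0.75 × 1 / 24 = 0.03125 dB.
Output = -15 − 0.03125 = -15.03125 dBFS.

-15.03125 dBFS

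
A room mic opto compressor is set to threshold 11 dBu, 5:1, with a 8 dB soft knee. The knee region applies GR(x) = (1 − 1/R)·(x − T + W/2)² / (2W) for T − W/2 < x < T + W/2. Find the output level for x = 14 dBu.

11.55 dBu

x − T + W/2 = 14 − 11 + 4 = 7.
GR = (1 − 1/5) × 7² / 16 = 0.8 × 49 / 16 = 2.45 dB.
Output = 14 − 2.45 = 11.55 dBu.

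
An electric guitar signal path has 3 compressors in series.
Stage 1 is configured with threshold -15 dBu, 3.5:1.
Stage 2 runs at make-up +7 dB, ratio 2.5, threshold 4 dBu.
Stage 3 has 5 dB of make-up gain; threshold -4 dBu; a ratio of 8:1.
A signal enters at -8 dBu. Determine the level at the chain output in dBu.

Stage 1: -8 dBu is 7 dB over -15 dBu; at 3.5:1 that becomes 2 dB over, giving -13 dBu.
Stage 2: below threshold (-13 ≤ 4); passes unchanged; make-up brings it to -6 dBu.
Stage 3: -6 dBu ≤ -4 dBu, so stage 3 doesn't engage; make-up brings it to -1 dBu.

-1 dBu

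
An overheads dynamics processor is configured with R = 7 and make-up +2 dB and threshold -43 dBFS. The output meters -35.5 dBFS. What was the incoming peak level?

Before make-up, the level was -35.5 − 2 = -37.5 dBFS.
Post-compression overshoot = -37.5 − (-43) = 5.5 dB.
Input overshoot = R × output overshoot = 38.5 dB → input = -43 + 38.5 = -4.5 dBFS.

-4.5 dBFS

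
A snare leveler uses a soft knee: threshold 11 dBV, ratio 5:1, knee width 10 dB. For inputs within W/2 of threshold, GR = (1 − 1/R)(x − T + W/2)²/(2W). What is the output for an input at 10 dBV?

9.36 dBV

x − T + W/2 = 10 − 11 + 5 = 4.
GR = (1 − 1/5) × 4² / 20 = 0.8 × 16 / 20 = 0.64 dB.
Output = 10 − 0.64 = 9.36 dBV.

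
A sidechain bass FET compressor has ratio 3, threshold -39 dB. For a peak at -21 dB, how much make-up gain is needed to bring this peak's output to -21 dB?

12 dB

The peak compresses to -39 + 18/3 = -33 dB.
To reach -21 dB requires -21 − (-33) = 12 dB of make-up.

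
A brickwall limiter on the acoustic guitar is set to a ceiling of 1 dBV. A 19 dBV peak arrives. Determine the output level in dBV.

1 dBV

A brickwall limiter is an ∞:1 compressor: any input above the ceiling is clamped to 1 dBV.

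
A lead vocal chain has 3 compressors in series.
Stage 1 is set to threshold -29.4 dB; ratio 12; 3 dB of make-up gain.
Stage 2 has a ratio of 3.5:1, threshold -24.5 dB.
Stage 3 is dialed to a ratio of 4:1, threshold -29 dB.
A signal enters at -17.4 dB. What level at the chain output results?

Stage 1: overshoot 12 dB → 12/12 = 1 dB → -28.4 dB; +3 dB make-up → -25.4 dB.
Stage 2: -25.4 dB ≤ -24.5 dB, so stage 2 doesn't engage; output -25.4 dB.
Stage 3: overshoot 3.6 dB → 3.6/4 = 0.9 dB → -28.1 dB.

-28.1 dB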